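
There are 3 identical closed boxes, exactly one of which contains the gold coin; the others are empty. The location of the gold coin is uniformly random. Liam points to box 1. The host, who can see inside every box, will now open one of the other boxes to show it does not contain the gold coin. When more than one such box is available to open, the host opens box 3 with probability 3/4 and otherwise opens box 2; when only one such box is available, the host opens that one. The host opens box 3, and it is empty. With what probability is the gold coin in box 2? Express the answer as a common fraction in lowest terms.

4/7

Condition on the true location of the gold coin.
If it is in box 1 (prior 1/3): box 3 is available, opened with probability 3/4; weight (1/3)·(3/4) = 1/4.
If it is in box 2 (prior 1/3): only box 3 is available, probability 1; weight (1/3)·1 = 1/3.
If it is in box 3 (prior 1/3): the host opened box 3, so this case is ruled out; weight (1/3)·0 = 0.
The weights sum to 7/12.
So P(the gold coin in box 2 | the host opened box 3) = (1/3) / (7/12) = 4/7.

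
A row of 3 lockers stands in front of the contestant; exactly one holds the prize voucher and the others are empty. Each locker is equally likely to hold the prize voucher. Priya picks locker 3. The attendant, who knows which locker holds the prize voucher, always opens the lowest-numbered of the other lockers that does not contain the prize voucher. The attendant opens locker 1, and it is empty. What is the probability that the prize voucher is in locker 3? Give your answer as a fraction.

Apply Bayes' rule, conditioning on where the prize voucher actually is.
If it is in locker 1 (prior 1/3): the attendant opened locker 1, so this case is ruled out; weight (1/3)·0 = 0.
If it is in either of lockers 2 and 3 (prior 1/3 each): locker 1 is the lowest-numbered option available, probability 1; weight (1/3)·1 = 1/3 each.
The weights sum to 2/3.
So P(the prize voucher in locker 3 | the attendant opened locker 1) = (1/3) / (2/3) = 1/2.

1/2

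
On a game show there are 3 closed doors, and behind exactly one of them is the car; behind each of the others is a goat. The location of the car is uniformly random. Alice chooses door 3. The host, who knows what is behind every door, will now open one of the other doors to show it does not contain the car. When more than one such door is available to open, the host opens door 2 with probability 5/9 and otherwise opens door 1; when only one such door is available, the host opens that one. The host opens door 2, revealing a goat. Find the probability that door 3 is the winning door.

5/14

Apply Bayes' rule, conditioning on where the car actually is.
If it is behind door 1 (prior 1/3): only door 2 is available, probability 1; weight (1/3)·1 = 1/3.
If it is behind door 2 (prior 1/3): the host opened door 2, so this case is ruled out; weight (1/3)·0 = 0.
If it is behind door 3 (prior 1/3): door 2 is available, opened with probability 5/9; weight (1/3)·(5/9) = 5/27.
The weights sum to 14/27.
So P(the car behind door 3 | the host opened door 2) = (5/27) / (14/27) = 5/14.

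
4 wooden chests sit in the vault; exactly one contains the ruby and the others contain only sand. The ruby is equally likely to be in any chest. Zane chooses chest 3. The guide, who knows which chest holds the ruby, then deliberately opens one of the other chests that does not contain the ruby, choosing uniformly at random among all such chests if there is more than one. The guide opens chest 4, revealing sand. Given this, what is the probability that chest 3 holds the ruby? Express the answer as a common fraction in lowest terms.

Condition on the true location of the ruby.
If it is in either of chests 1 and 2 (prior 1/4 each): the guide has 2 equally likely choices, so probability 1/2; weight (1/4)·(1/2) = 1/8 each.
If it is in chest 3 (prior 1/4): the guide has 3 equally likely choices, so probability 1/3; weight (1/4)·(1/3) = 1/12.
If it is in chest 4 (prior 1/4): the guide opened chest 4, so this case is ruled out; weight (1/4)·0 = 0.
The weights sum to 1/3.
So P(the ruby in chest 3 | the guide opened chest 4) = (1/12) / (1/3) = 1/4.

1/4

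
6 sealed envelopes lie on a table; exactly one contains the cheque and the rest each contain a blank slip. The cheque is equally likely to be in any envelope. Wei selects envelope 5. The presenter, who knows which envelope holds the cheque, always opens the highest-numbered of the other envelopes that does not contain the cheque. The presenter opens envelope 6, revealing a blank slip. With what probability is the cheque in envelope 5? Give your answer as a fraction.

1/5

Consider each possible location of the cheque in turn.
If it is in any of envelopes 1, 2, 3, 4, and 5 (prior 1/6 each): envelope 6 is the highest-numbered option available, probability 1; weight (1/6)·1 = 1/6 each.
If it is in envelope 6 (prior 1/6): the presenter opened envelope 6, so this case is ruled out; weight (1/6)·0 = 0.
The weights sum to 5/6.
So P(the cheque in envelope 5 | the presenter opened envelope 6) = (1/6) / (5/6) = 1/5.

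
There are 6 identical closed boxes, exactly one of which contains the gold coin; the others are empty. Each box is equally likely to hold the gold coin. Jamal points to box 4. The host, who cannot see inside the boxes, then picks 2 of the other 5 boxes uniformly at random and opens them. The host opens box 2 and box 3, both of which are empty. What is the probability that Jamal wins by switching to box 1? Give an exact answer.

Condition on the true location of the gold coin.
If it is in any of boxes 1, 4, 5, and 6 (prior 1/6 each): the host picks exactly this set with probability 1/10 regardless, and none is the prize; weight (1/6)·(1/10) = 1/60 each.
If it is in either of boxes 2 and 3 (prior 1/6 each): that box was opened and seen not to hold the prize — ruled out; weight (1/6)·0 = 0 each.
The weights sum to 1/15.
So P(the gold coin in box 1 | the host opened box 2 and box 3) = (1/60) / (1/15) = 1/4.

1/4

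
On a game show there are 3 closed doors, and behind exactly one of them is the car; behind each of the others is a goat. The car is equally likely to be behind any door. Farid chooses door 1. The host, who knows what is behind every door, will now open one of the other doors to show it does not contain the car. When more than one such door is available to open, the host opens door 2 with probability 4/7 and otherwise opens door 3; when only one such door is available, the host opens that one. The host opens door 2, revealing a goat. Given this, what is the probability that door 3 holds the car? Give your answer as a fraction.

Consider each possible location of the car in turn.
If it is behind door 1 (prior 1/3): door 2 is available, opened with probability 4/7; weight (1/3)·(4/7) = 4/21.
If it is behind door 2 (prior 1/3): the host opened door 2, so this case is ruled out; weight (1/3)·0 = 0.
If it is behind door 3 (prior 1/3): only door 2 is available, probability 1; weight (1/3)·1 = 1/3.
The weights sum to 11/21.
So P(the car behind door 3 | the host opened door 2) = (1/3) / (11/21) = 7/11.

7/11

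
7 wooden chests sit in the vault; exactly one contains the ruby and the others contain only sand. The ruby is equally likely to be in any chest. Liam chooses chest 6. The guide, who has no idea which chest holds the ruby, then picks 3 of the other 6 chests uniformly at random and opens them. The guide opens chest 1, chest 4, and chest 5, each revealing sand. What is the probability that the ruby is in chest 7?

Because the guide chose which chests to open without knowing where the ruby is, the choice is independent of the prize location. Learning that none of the 3 opened chests holds the ruby simply rules out those 3 locations and leaves the remaining 4 chests still equally likely by symmetry.
So P(the ruby in chest 7) = 1/4.

1/4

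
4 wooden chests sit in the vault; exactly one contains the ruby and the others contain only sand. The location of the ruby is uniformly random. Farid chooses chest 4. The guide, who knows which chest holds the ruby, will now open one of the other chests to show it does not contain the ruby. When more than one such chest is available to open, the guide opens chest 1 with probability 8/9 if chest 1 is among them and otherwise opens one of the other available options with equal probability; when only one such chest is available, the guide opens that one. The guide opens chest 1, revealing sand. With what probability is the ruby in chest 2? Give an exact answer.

1/3

Consider each possible location of the ruby in turn.
If it is in chest 1 (prior 1/4): the guide opened chest 1, so this case is ruled out; weight (1/4)·0 = 0.
If it is in any of chests 2, 3, and 4 (prior 1/4 each): chest 1 is available, opened with probability 8/9; weight (1/4)·(8/9) = 2/9 each.
The weights sum to 2/3.
So P(the ruby in chest 2 | the guide opened chest 1) = (2/9) / (2/3) = 1/3.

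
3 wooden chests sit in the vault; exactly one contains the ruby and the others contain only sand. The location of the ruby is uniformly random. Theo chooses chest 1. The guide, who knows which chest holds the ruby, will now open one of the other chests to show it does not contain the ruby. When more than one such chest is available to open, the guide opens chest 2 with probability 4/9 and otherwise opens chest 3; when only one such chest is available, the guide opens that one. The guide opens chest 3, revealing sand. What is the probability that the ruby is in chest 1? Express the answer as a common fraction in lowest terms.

5/14

Apply Bayes' rule, conditioning on where the ruby actually is.
If it is in chest 1 (prior 1/3): chest 2 is available but not opened, probability 5/9; weight (1/3)·(5/9) = 5/27.
If it is in chest 2 (prior 1/3): only chest 3 is available, probability 1; weight (1/3)·1 = 1/3.
If it is in chest 3 (prior 1/3): the guide opened chest 3, so this case is ruled out; weight (1/3)·0 = 0.
The weights sum to 14/27.
So P(the ruby in chest 1 | the guide opened chest 3) = (5/27) / (14/27) = 5/14.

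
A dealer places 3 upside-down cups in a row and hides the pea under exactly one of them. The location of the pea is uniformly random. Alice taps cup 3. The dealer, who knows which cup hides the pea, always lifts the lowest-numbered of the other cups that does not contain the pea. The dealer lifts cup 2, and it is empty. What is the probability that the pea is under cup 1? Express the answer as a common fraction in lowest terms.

Apply Bayes' rule, conditioning on where the pea actually is.
If it is under cup 1 (prior 1/3): cup 2 is the lowest-numbered option available, probability 1; weight (1/3)·1 = 1/3.
If it is under cup 2 (prior 1/3): the dealer opened cup 2, so this case is ruled out; weight (1/3)·0 = 0.
If it is under cup 3 (prior 1/3): the dealer would have opened cup 1 instead, probability 0; weight (1/3)·0 = 0.
The weights sum to 1/3.
So P(the pea under cup 1 | the dealer opened cup 2) = (1/3) / (1/3) = 1.

1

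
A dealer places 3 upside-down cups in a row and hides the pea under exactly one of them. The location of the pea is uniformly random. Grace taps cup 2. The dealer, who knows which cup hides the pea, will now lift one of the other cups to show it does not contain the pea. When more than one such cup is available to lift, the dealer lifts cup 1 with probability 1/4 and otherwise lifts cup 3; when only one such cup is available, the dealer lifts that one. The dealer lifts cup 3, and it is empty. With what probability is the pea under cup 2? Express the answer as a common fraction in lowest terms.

Consider each possible location of the pea in turn.
If it is under cup 1 (prior 1/3): only cup 3 is available, probability 1; weight (1/3)·1 = 1/3.
If it is under cup 2 (prior 1/3): cup 1 is available but not opened, probability 3/4; weight (1/3)·(3/4) = 1/4.
If it is under cup 3 (prior 1/3): the dealer opened cup 3, so this case is ruled out; weight (1/3)·0 = 0.
The weights sum to 7/12.
So P(the pea under cup 2 | the dealer opened cup 3) = (1/4) / (7/12) = 3/7.

3/7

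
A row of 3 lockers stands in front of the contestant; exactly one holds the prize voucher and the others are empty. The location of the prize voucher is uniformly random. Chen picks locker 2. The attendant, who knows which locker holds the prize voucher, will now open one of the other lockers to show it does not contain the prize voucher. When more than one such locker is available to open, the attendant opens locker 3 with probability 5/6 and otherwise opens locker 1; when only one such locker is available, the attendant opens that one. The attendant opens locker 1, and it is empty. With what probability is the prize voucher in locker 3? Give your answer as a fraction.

6/7

Consider each possible location of the prize voucher in turn.
If it is in locker 1 (prior 1/3): the attendant opened locker 1, so this case is ruled out; weight (1/3)·0 = 0.
If it is in locker 2 (prior 1/3): locker 3 is available but not opened, probability 1/6; weight (1/3)·(1/6) = 1/18.
If it is in locker 3 (prior 1/3): only locker 1 is available, probability 1; weight (1/3)·1 = 1/3.
The weights sum to 7/18.
So P(the prize voucher in locker 3 | the attendant opened locker 1) = (1/3) / (7/18) = 6/7.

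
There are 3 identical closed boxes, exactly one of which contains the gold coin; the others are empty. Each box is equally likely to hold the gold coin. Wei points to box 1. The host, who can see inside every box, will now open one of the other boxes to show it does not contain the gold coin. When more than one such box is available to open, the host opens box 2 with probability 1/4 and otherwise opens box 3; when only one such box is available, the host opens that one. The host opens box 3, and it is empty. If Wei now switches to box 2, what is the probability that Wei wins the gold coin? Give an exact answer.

4/7

Consider each possible location of the gold coin in turn.
If it is in box 1 (prior 1/3): box 2 is available but not opened, probability 3/4; weight (1/3)·(3/4) = 1/4.
If it is in box 2 (prior 1/3): only box 3 is available, probability 1; weight (1/3)·1 = 1/3.
If it is in box 3 (prior 1/3): the host opened box 3, so this case is ruled out; weight (1/3)·0 = 0.
The weights sum to 7/12.
So P(the gold coin in box 2 | the host opened box 3) = (1/3) / (7/12) = 4/7.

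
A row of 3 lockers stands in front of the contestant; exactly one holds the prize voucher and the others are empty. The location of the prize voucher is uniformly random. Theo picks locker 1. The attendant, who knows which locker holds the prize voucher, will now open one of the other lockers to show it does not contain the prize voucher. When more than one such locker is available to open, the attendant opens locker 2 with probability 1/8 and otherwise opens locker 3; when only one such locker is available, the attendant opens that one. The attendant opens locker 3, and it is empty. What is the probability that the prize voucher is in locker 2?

8/15

Consider each possible location of the prize voucher in turn.
If it is in locker 1 (prior 1/3): locker 2 is available but not opened, probability 7/8; weight (1/3)·(7/8) = 7/24.
If it is in locker 2 (prior 1/3): only locker 3 is available, probability 1; weight (1/3)·1 = 1/3.
If it is in locker 3 (prior 1/3): the attendant opened locker 3, so this case is ruled out; weight (1/3)·0 = 0.
The weights sum to 5/8.
So P(the prize voucher in locker 2 | the attendant opened locker 3) = (1/3) / (5/8) = 8/15.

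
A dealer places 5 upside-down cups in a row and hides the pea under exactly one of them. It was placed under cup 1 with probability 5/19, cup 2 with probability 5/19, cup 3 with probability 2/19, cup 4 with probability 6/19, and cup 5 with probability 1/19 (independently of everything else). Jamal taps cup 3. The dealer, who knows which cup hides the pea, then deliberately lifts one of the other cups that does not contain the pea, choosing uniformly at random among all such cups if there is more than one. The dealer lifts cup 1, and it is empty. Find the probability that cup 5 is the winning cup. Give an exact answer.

2/27

Apply Bayes' rule, conditioning on where the pea actually is.
If it is under cup 1 (prior 5/19): the dealer opened cup 1, so this case is ruled out; weight (5/19)·0 = 0.
If it is under cup 2 (prior 5/19): the dealer has 3 equally likely choices, so probability 1/3; weight (5/19)·(1/3) = 5/57.
If it is under cup 3 (prior 2/19): the dealer has 4 equally likely choices, so probability 1/4; weight (2/19)·(1/4) = 1/38.
If it is under cup 4 (prior 6/19): the dealer has 3 equally likely choices, so probability 1/3; weight (6/19)·(1/3) = 2/19.
If it is under cup 5 (prior 1/19): the dealer has 3 equally likely choices, so probability 1/3; weight (1/19)·(1/3) = 1/57.
The weights sum to 9/38.
So P(the pea under cup 5 | the dealer opened cup 1) = (1/57) / (9/38) = 2/27.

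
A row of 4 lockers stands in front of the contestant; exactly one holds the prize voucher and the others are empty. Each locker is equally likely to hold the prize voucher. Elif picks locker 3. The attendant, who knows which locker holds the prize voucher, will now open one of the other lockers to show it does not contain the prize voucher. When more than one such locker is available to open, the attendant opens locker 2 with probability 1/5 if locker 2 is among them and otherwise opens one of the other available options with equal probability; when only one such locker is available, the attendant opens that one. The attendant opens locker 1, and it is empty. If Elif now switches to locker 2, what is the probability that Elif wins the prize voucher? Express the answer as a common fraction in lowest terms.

5/17

Condition on the true location of the prize voucher.
If it is in locker 1 (prior 1/4): the attendant opened locker 1, so this case is ruled out; weight (1/4)·0 = 0.
If it is in locker 2 (prior 1/4): locker 2 holds the prize so is unavailable; the attendant chooses uniformly among the 2 others, probability 1/2; weight (1/4)·(1/2) = 1/8.
If it is in locker 3 (prior 1/4): locker 2 is available but not opened; locker 1 gets probability (1 − 1/5)/2 = 2/5; weight (1/4)·(2/5) = 1/10.
If it is in locker 4 (prior 1/4): locker 2 is available but not opened, probability 4/5; weight (1/4)·(4/5) = 1/5.
The weights sum to 17/40.
So P(the prize voucher in locker 2 | the attendant opened locker 1) = (1/8) / (17/40) = 5/17.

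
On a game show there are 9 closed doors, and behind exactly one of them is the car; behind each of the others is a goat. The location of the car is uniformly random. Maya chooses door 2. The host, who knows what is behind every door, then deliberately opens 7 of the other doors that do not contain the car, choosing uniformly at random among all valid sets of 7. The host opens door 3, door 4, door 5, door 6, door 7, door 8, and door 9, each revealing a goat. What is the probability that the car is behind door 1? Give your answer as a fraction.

Consider each possible location of the car in turn.
If it is behind door 1 (prior 1/9): the host has no choice, probability 1; weight (1/9)·1 = 1/9.
If it is behind door 2 (prior 1/9): the host has 8 equally likely choices, so probability 1/8; weight (1/9)·(1/8) = 1/72.
If it is behind any of doors 3, 4, 5, 6, 7, 8, and 9 (prior 1/9 each): that door was opened and seen not to hold the prize — ruled out; weight (1/9)·0 = 0 each.
The weights sum to 1/8.
So P(the car behind door 1 | the host opened door 3, door 4, door 5, door 6, door 7, door 8, and door 9) = (1/9) / (1/8) = 8/9.

8/9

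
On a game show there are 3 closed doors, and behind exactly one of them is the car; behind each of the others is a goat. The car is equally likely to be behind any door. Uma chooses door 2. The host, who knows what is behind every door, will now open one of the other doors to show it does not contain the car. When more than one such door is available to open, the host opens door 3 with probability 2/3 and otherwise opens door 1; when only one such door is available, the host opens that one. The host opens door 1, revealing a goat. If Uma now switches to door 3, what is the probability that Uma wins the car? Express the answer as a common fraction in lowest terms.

3/4

Condition on the true location of the car.
If it is behind door 1 (prior 1/3): the host opened door 1, so this case is ruled out; weight (1/3)·0 = 0.
If it is behind door 2 (prior 1/3): door 3 is available but not opened, probability 1/3; weight (1/3)·(1/3) = 1/9.
If it is behind door 3 (prior 1/3): only door 1 is available, probability 1; weight (1/3)·1 = 1/3.
The weights sum to 4/9.
So P(the car behind door 3 | the host opened door 1) = (1/3) / (4/9) = 3/4.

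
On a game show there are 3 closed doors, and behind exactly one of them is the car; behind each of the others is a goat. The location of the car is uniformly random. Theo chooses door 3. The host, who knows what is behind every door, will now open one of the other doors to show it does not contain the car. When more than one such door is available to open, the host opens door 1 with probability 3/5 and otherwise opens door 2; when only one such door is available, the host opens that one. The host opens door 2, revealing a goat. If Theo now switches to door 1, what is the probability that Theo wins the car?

Apply Bayes' rule, conditioning on where the car actually is.
If it is behind door 1 (prior 1/3): only door 2 is available, probability 1; weight (1/3)·1 = 1/3.
If it is behind door 2 (prior 1/3): the host opened door 2, so this case is ruled out; weight (1/3)·0 = 0.
If it is behind door 3 (prior 1/3): door 1 is available but not opened, probability 2/5; weight (1/3)·(2/5) = 2/15.
The weights sum to 7/15.
So P(the car behind door 1 | the host opened door 2) = (1/3) / (7/15) = 5/7.

5/7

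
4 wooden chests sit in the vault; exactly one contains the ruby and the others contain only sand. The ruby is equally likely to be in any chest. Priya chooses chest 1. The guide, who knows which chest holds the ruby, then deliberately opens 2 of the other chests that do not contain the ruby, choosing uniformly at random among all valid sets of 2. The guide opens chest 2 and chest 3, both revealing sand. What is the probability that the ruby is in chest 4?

3/4

Apply Bayes' rule, conditioning on where the ruby actually is.
If it is in chest 1 (prior 1/4): the guide has 3 equally likely choices, so probability 1/3; weight (1/4)·(1/3) = 1/12.
If it is in either of chests 2 and 3 (prior 1/4 each): that chest was opened and seen not to hold the prize — ruled out; weight (1/4)·0 = 0 each.
If it is in chest 4 (prior 1/4): the guide has no choice, probability 1; weight (1/4)·1 = 1/4.
The weights sum to 1/3.
So P(the ruby in chest 4 | the guide opened chest 2 and chest 3) = (1/4) / (1/3) = 3/4.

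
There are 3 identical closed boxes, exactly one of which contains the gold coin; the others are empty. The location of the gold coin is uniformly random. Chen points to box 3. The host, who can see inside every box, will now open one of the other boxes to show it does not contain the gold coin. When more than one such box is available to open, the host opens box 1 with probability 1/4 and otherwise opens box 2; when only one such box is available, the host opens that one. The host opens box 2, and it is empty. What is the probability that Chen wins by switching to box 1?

4/7

Consider each possible location of the gold coin in turn.
If it is in box 1 (prior 1/3): only box 2 is available, probability 1; weight (1/3)·1 = 1/3.
If it is in box 2 (prior 1/3): the host opened box 2, so this case is ruled out; weight (1/3)·0 = 0.
If it is in box 3 (prior 1/3): box 1 is available but not opened, probability 3/4; weight (1/3)·(3/4) = 1/4.
The weights sum to 7/12.
So P(the gold coin in box 1 | the host opened box 2) = (1/3) / (7/12) = 4/7.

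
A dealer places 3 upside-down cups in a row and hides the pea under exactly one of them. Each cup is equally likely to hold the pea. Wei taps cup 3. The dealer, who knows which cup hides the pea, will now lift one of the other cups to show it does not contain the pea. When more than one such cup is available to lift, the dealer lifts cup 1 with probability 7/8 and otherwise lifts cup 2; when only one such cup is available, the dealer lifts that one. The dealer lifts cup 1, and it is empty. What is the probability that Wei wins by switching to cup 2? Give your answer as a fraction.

Condition on the true location of the pea.
If it is under cup 1 (prior 1/3): the dealer opened cup 1, so this case is ruled out; weight (1/3)·0 = 0.
If it is under cup 2 (prior 1/3): only cup 1 is available, probability 1; weight (1/3)·1 = 1/3.
If it is under cup 3 (prior 1/3): cup 1 is available, opened with probability 7/8; weight (1/3)·(7/8) = 7/24.
The weights sum to 5/8.
So P(the pea under cup 2 | the dealer opened cup 1) = (1/3) / (5/8) = 8/15.

8/15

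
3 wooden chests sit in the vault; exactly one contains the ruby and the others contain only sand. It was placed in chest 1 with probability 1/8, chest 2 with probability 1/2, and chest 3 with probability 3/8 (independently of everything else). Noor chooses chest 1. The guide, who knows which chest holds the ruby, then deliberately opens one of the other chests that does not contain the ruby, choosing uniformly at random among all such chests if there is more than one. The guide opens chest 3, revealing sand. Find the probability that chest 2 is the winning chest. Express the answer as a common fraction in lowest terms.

8/9

Condition on the true location of the ruby.
If it is in chest 1 (prior 1/8): the guide has 2 equally likely choices, so probability 1/2; weight (1/8)·(1/2) = 1/16.
If it is in chest 2 (prior 1/2): the guide has no choice, probability 1; weight (1/2)·1 = 1/2.
If it is in chest 3 (prior 3/8): the guide opened chest 3, so this case is ruled out; weight (3/8)·0 = 0.
The weights sum to 9/16.
So P(the ruby in chest 2 | the guide opened chest 3) = (1/2) / (9/16) = 8/9.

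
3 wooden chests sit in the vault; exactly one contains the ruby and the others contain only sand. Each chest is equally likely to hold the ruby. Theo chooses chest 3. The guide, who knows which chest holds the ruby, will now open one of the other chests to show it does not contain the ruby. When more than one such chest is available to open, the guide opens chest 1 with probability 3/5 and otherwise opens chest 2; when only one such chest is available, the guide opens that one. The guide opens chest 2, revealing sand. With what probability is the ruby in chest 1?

5/7

Apply Bayes' rule, conditioning on where the ruby actually is.
If it is in chest 1 (prior 1/3): only chest 2 is available, probability 1; weight (1/3)·1 = 1/3.
If it is in chest 2 (prior 1/3): the guide opened chest 2, so this case is ruled out; weight (1/3)·0 = 0.
If it is in chest 3 (prior 1/3): chest 1 is available but not opened, probability 2/5; weight (1/3)·(2/5) = 2/15.
The weights sum to 7/15.
So P(the ruby in chest 1 | the guide opened chest 2) = (1/3) / (7/15) = 5/7.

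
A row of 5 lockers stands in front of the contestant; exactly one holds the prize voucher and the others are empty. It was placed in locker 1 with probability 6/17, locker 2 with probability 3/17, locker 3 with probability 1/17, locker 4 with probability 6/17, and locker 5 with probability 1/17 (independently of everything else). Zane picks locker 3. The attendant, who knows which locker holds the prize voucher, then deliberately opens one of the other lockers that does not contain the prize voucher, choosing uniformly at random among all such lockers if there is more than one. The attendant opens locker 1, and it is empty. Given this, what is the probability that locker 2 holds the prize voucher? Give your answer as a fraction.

Consider each possible location of the prize voucher in turn.
If it is in locker 1 (prior 6/17): the attendant opened locker 1, so this case is ruled out; weight (6/17)·0 = 0.
If it is in locker 2 (prior 3/17): the attendant has 3 equally likely choices, so probability 1/3; weight (3/17)·(1/3) = 1/17.
If it is in locker 3 (prior 1/17): the attendant has 4 equally likely choices, so probability 1/4; weight (1/17)·(1/4) = 1/68.
If it is in locker 4 (prior 6/17): the attendant has 3 equally likely choices, so probability 1/3; weight (6/17)·(1/3) = 2/17.
If it is in locker 5 (prior 1/17): the attendant has 3 equally likely choices, so probability 1/3; weight (1/17)·(1/3) = 1/51.
The weights sum to 43/204.
So P(the prize voucher in locker 2 | the attendant opened locker 1) = (1/17) / (43/204) = 12/43.

12/43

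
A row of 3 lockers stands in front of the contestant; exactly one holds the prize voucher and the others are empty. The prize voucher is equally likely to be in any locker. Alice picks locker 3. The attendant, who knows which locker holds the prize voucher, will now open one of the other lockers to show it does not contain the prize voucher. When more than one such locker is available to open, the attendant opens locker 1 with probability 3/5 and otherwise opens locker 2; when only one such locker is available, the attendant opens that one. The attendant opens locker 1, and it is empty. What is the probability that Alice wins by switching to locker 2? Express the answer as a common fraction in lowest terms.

Condition on the true location of the prize voucher.
If it is in locker 1 (prior 1/3): the attendant opened locker 1, so this case is ruled out; weight (1/3)·0 = 0.
If it is in locker 2 (prior 1/3): only locker 1 is available, probability 1; weight (1/3)·1 = 1/3.
If it is in locker 3 (prior 1/3): locker 1 is available, opened with probability 3/5; weight (1/3)·(3/5) = 1/5.
The weights sum to 8/15.
So P(the prize voucher in locker 2 | the attendant opened locker 1) = (1/3) / (8/15) = 5/8.

5/8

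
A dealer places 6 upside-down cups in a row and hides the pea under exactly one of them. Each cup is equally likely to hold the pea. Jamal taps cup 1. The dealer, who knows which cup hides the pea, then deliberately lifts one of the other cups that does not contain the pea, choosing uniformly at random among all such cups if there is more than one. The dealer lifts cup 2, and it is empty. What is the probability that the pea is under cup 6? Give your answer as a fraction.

5/24

Condition on the true location of the pea.
If it is under cup 1 (prior 1/6): the dealer has 5 equally likely choices, so probability 1/5; weight (1/6)·(1/5) = 1/30.
If it is under cup 2 (prior 1/6): the dealer opened cup 2, so this case is ruled out; weight (1/6)·0 = 0.
If it is under any of cups 3, 4, 5, and 6 (prior 1/6 each): the dealer has 4 equally likely choices, so probability 1/4; weight (1/6)·(1/4) = 1/24 each.
The weights sum to 1/5.
So P(the pea under cup 6 | the dealer opened cup 2) = (1/24) / (1/5) = 5/24.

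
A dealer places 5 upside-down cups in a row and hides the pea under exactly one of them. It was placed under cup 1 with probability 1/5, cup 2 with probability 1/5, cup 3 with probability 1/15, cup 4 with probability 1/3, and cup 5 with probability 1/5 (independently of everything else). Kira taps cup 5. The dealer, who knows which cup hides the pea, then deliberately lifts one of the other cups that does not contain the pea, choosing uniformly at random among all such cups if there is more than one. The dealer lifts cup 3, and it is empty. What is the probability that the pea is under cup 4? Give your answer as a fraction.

20/53

Condition on the true location of the pea.
If it is under either of cups 1 and 2 (prior 1/5 each): the dealer has 3 equally likely choices, so probability 1/3; weight (1/5)·(1/3) = 1/15 each.
If it is under cup 3 (prior 1/15): the dealer opened cup 3, so this case is ruled out; weight (1/15)·0 = 0.
If it is under cup 4 (prior 1/3): the dealer has 3 equally likely choices, so probability 1/3; weight (1/3)·(1/3) = 1/9.
If it is under cup 5 (prior 1/5): the dealer has 4 equally likely choices, so probability 1/4; weight (1/5)·(1/4) = 1/20.
The weights sum to 53/180.
So P(the pea under cup 4 | the dealer opened cup 3) = (1/9) / (53/180) = 20/53.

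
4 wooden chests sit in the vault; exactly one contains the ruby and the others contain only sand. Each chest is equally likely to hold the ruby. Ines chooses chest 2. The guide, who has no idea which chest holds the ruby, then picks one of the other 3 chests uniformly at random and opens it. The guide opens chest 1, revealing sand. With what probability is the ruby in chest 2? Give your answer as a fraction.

Consider each possible location of the ruby in turn.
If it is in chest 1 (prior 1/4): the guide opened chest 1, so this case is ruled out; weight (1/4)·0 = 0.
If it is in any of chests 2, 3, and 4 (prior 1/4 each): the guide picks chest 1 with probability 1/3 regardless, and it is not the prize; weight (1/4)·(1/3) = 1/12 each.
The weights sum to 1/4.
So P(the ruby in chest 2 | the guide opened chest 1) = (1/12) / (1/4) = 1/3.

1/3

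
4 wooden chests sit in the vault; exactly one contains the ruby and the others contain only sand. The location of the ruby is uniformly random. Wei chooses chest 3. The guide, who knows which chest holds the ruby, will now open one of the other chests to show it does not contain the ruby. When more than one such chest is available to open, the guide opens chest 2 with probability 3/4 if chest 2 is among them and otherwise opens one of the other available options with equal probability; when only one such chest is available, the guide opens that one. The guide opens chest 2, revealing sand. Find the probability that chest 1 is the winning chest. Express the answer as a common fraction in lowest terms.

Apply Bayes' rule, conditioning on where the ruby actually is.
If it is in any of chests 1, 3, and 4 (prior 1/4 each): chest 2 is available, opened with probability 3/4; weight (1/4)·(3/4) = 3/16 each.
If it is in chest 2 (prior 1/4): the guide opened chest 2, so this case is ruled out; weight (1/4)·0 = 0.
The weights sum to 9/16.
So P(the ruby in chest 1 | the guide opened chest 2) = (3/16) / (9/16) = 1/3.

1/3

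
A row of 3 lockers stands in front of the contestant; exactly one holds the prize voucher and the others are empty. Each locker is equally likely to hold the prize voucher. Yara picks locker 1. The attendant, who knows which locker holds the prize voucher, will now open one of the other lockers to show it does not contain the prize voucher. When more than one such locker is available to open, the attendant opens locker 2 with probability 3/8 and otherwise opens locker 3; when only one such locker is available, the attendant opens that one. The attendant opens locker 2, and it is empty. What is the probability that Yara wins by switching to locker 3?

8/11

Condition on the true location of the prize voucher.
If it is in locker 1 (prior 1/3): locker 2 is available, opened with probability 3/8; weight (1/3)·(3/8) = 1/8.
If it is in locker 2 (prior 1/3): the attendant opened locker 2, so this case is ruled out; weight (1/3)·0 = 0.
If it is in locker 3 (prior 1/3): only locker 2 is available, probability 1; weight (1/3)·1 = 1/3.
The weights sum to 11/24.
So P(the prize voucher in locker 3 | the attendant opened locker 2) = (1/3) / (11/24) = 8/11.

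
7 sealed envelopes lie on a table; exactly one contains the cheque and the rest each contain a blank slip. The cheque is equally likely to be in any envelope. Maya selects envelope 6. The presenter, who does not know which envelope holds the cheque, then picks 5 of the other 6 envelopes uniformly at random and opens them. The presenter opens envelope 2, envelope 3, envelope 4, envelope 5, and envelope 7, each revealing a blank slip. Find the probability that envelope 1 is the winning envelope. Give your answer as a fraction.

1/2

Consider each possible location of the cheque in turn.
If it is in either of envelopes 1 and 6 (prior 1/7 each): the presenter picks exactly this set with probability 1/6 regardless, and none is the prize; weight (1/7)·(1/6) = 1/42 each.
If it is in any of envelopes 2, 3, 4, 5, and 7 (prior 1/7 each): that envelope was opened and seen not to hold the prize — ruled out; weight (1/7)·0 = 0 each.
The weights sum to 1/21.
So P(the cheque in envelope 1 | the presenter opened envelope 2, envelope 3, envelope 4, envelope 5, and envelope 7) = (1/42) / (1/21) = 1/2.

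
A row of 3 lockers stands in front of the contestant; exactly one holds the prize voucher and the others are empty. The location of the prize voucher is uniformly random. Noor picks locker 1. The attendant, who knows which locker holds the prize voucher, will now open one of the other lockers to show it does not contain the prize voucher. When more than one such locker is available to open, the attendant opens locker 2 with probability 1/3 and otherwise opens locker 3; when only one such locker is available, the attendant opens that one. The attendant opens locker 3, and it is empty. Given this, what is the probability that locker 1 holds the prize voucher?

Apply Bayes' rule, conditioning on where the prize voucher actually is.
If it is in locker 1 (prior 1/3): locker 2 is available but not opened, probability 2/3; weight (1/3)·(2/3) = 2/9.
If it is in locker 2 (prior 1/3): only locker 3 is available, probability 1; weight (1/3)·1 = 1/3.
If it is in locker 3 (prior 1/3): the attendant opened locker 3, so this case is ruled out; weight (1/3)·0 = 0.
The weights sum to 5/9.
So P(the prize voucher in locker 1 | the attendant opened locker 3) = (2/9) / (5/9) = 2/5.

2/5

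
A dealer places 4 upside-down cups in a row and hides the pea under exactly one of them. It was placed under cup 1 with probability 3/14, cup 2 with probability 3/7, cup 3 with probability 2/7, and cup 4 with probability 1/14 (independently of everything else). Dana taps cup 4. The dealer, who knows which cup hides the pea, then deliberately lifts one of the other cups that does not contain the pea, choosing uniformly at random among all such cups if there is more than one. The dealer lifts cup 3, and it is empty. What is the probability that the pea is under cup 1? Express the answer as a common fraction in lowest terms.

Condition on the true location of the pea.
If it is under cup 1 (prior 3/14): the dealer has 2 equally likely choices, so probability 1/2; weight (3/14)·(1/2) = 3/28.
If it is under cup 2 (prior 3/7): the dealer has 2 equally likely choices, so probability 1/2; weight (3/7)·(1/2) = 3/14.
If it is under cup 3 (prior 2/7): the dealer opened cup 3, so this case is ruled out; weight (2/7)·0 = 0.
If it is under cup 4 (prior 1/14): the dealer has 3 equally likely choices, so probability 1/3; weight (1/14)·(1/3) = 1/42.
The weights sum to 29/84.
So P(the pea under cup 1 | the dealer opened cup 3) = (3/28) / (29/84) = 9/29.

9/29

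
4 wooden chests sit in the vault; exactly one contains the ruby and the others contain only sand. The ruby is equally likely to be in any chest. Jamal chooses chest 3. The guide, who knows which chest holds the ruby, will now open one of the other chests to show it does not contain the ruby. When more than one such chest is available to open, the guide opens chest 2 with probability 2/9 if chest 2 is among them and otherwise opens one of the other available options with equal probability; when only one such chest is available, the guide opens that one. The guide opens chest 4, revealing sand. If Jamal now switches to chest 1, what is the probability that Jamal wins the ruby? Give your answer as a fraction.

7/15

Consider each possible location of the ruby in turn.
If it is in chest 1 (prior 1/4): chest 2 is available but not opened, probability 7/9; weight (1/4)·(7/9) = 7/36.
If it is in chest 2 (prior 1/4): chest 2 holds the prize so is unavailable; the guide chooses uniformly among the 2 others, probability 1/2; weight (1/4)·(1/2) = 1/8.
If it is in chest 3 (prior 1/4): chest 2 is available but not opened; chest 4 gets probability (1 − 2/9)/2 = 7/18; weight (1/4)·(7/18) = 7/72.
If it is in chest 4 (prior 1/4): the guide opened chest 4, so this case is ruled out; weight (1/4)·0 = 0.
The weights sum to 5/12.
So P(the ruby in chest 1 | the guide opened chest 4) = (7/36) / (5/12) = 7/15.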